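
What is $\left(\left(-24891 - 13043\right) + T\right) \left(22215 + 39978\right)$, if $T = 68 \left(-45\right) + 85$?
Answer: $-2544253437$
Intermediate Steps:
$T = -2975$ ($T = -3060 + 85 = -2975$)
$\left(\left(-24891 - 13043\right) + T\right) \left(22215 + 39978\right) = \left(\left(-24891 - 13043\right) - 2975\right) \left(22215 + 39978\right) = \left(\left(-24891 - 13043\right) - 2975\right) 62193 = \left(-37934 - 2975\right) 62193 = \left(-40909\right) 62193 = -2544253437$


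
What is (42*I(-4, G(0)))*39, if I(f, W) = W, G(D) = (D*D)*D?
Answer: 0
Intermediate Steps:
G(D) = D**3 (G(D) = D**2*D = D**3)
(42*I(-4, G(0)))*39 = (42*0**3)*39 = (42*0)*39 = 0*39 = 0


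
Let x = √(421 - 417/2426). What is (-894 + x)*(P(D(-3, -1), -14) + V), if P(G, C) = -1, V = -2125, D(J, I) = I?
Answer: 1900644 - 13819*√14655466/1213 ≈ 1.8570e+6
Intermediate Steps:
x = 13*√14655466/2426 (x = √(421 - 417*1/2426) = √(421 - 417/2426) = √(1020929/2426) = 13*√14655466/2426 ≈ 20.514)
(-894 + x)*(P(D(-3, -1), -14) + V) = (-894 + 13*√14655466/2426)*(-1 - 2125) = (-894 + 13*√14655466/2426)*(-2126) = 1900644 - 13819*√14655466/1213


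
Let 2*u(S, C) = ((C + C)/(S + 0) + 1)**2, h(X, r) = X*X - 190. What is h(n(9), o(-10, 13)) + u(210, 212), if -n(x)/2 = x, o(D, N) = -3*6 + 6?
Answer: 3055189/22050 ≈ 138.56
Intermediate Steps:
o(D, N) = -12 (o(D, N) = -18 + 6 = -12)
n(x) = -2*x
h(X, r) = -190 + X**2 (h(X, r) = X**2 - 190 = -190 + X**2)
u(S, C) = (1 + 2*C/S)**2/2 (u(S, C) = ((C + C)/(S + 0) + 1)**2/2 = ((2*C)/S + 1)**2/2 = (2*C/S + 1)**2/2 = (1 + 2*C/S)**2/2)
h(n(9), o(-10, 13)) + u(210, 212) = (-190 + (-2*9)**2) + (1/2)*(210 + 2*212)**2/210**2 = (-190 + (-18)**2) + (1/2)*(1/44100)*(210 + 424)**2 = (-190 + 324) + (1/2)*(1/44100)*634**2 = 134 + (1/2)*(1/44100)*401956 = 134 + 100489/22050 = 3055189/22050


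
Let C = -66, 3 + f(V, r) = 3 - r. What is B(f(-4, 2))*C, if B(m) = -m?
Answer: -132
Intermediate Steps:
f(V, r) = -r (f(V, r) = -3 + (3 - r) = -r)
B(f(-4, 2))*C = -(-1)*2*(-66) = -1*(-2)*(-66) = 2*(-66) = -132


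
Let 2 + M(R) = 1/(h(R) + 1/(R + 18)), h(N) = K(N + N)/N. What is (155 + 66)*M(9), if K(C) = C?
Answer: -18343/55 ≈ -333.51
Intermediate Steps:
h(N) = 2 (h(N) = (N + N)/N = (2*N)/N = 2)
M(R) = -2 + 1/(2 + 1/(18 + R)) (M(R) = -2 + 1/(2 + 1/(R + 18)) = -2 + 1/(2 + 1/(18 + R)))
(155 + 66)*M(9) = (155 + 66)*((-56 - 3*9)/(37 + 2*9)) = 221*((-56 - 27)/(37 + 18)) = 221*(-83/55) = -18343/55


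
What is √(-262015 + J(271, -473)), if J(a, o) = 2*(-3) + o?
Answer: 3*I*√29166 ≈ 512.34*I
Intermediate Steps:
J(a, o) = -6 + o
√(-262015 + J(271, -473)) = √(-262015 + (-6 - 473)) = √(-262015 - 479) = √(-262494) = 3*I*√29166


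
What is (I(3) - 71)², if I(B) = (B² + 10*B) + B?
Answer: 841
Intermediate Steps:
I(B) = B² + 11*B
(I(3) - 71)² = (3*(11 + 3) - 71)² = (3*14 - 71)² = (42 - 71)² = (-29)² = 841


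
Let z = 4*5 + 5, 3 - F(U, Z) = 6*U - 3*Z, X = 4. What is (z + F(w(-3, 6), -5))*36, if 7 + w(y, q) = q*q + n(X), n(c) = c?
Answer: -6660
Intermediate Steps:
w(y, q) = -3 + q² (w(y, q) = -7 + (q*q + 4) = -7 + (q² + 4) = -7 + (4 + q²) = -3 + q²)
F(U, Z) = 3 - 6*U + 3*Z (F(U, Z) = 3 - (6*U - 3*Z) = 3 - (-3*Z + 6*U) = 3 + (-6*U + 3*Z) = 3 - 6*U + 3*Z)
z = 25 (z = 20 + 5 = 25)
(z + F(w(-3, 6), -5))*36 = (25 + (3 - 6*(-3 + 6²) + 3*(-5)))*36 = (25 + (3 - 6*(-3 + 36) - 15))*36 = (25 + (3 - 6*33 - 15))*36 = (25 + (3 - 198 - 15))*36 = (25 - 210)*36 = -185*36 = -6660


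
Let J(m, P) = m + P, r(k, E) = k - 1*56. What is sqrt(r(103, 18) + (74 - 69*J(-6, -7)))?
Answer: sqrt(1018) ≈ 31.906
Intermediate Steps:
r(k, E) = -56 + k (r(k, E) = k - 56 = -56 + k)
J(m, P) = P + m
sqrt(r(103, 18) + (74 - 69*J(-6, -7))) = sqrt((-56 + 103) + (74 - 69*(-7 - 6))) = sqrt(47 + (74 - 69*(-13))) = sqrt(47 + (74 + 897)) = sqrt(47 + 971) = sqrt(1018)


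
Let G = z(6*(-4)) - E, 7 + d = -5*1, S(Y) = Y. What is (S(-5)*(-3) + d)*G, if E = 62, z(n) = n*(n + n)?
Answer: 3270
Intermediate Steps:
d = -12 (d = -7 - 5*1 = -7 - 5 = -12)
z(n) = 2*n**2 (z(n) = n*(2*n) = 2*n**2)
G = 1090 (G = 2*(6*(-4))**2 - 1*62 = 2*(-24)**2 - 62 = 2*576 - 62 = 1152 - 62 = 1090)
(S(-5)*(-3) + d)*G = (-5*(-3) - 12)*1090 = (15 - 12)*1090 = 3*1090 = 3270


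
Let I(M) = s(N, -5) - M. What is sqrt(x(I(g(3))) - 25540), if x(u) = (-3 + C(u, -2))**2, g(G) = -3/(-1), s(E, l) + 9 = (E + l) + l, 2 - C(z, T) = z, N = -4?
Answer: I*sqrt(24915) ≈ 157.84*I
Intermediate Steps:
C(z, T) = 2 - z
s(E, l) = -9 + E + 2*l (s(E, l) = -9 + ((E + l) + l) = -9 + (E + 2*l) = -9 + E + 2*l)
g(G) = 3 (g(G) = -3*(-1) = 3)
I(M) = -23 - M (I(M) = (-9 - 4 + 2*(-5)) - M = (-9 - 4 - 10) - M = -23 - M)
x(u) = (-1 - u)**2 (x(u) = (-3 + (2 - u))**2 = (-1 - u)**2)
sqrt(x(I(g(3))) - 25540) = sqrt((1 + (-23 - 1*3))**2 - 25540) = sqrt((1 + (-23 - 3))**2 - 25540) = sqrt((1 - 26)**2 - 25540) = sqrt((-25)**2 - 25540) = sqrt(625 - 25540) = sqrt(-24915) = I*sqrt(24915)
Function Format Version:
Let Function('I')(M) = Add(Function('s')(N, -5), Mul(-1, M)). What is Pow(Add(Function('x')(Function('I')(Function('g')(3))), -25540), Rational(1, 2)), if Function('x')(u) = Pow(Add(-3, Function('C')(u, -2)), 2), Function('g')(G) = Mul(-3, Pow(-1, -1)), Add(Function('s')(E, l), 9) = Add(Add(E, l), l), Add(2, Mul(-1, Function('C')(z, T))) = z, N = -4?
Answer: Mul(I, Pow(24915, Rational(1, 2))) ≈ Mul(157.84, I)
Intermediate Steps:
Function('C')(z, T) = Add(2, Mul(-1, z))
Function('s')(E, l) = Add(-9, E, Mul(2, l)) (Function('s')(E, l) = Add(-9, Add(Add(E, l), l)) = Add(-9, Add(E, Mul(2, l))) = Add(-9, E, Mul(2, l)))
Function('g')(G) = 3 (Function('g')(G) = Mul(-3, -1) = 3)
Function('I')(M) = Add(-23, Mul(-1, M)) (Function('I')(M) = Add(Add(-9, -4, Mul(2, -5)), Mul(-1, M)) = Add(Add(-9, -4, -10), Mul(-1, M)) = Add(-23, Mul(-1, M)))
Function('x')(u) = Pow(Add(-1, Mul(-1, u)), 2) (Function('x')(u) = Pow(Add(-3, Add(2, Mul(-1, u))), 2) = Pow(Add(-1, Mul(-1, u)), 2))
Pow(Add(Function('x')(Function('I')(Function('g')(3))), -25540), Rational(1, 2)) = Pow(Add(Pow(Add(1, Add(-23, Mul(-1, 3))), 2), -25540), Rational(1, 2)) = Pow(Add(Pow(Add(1, Add(-23, -3)), 2), -25540), Rational(1, 2)) = Pow(Add(Pow(Add(1, -26), 2), -25540), Rational(1, 2)) = Pow(Add(Pow(-25, 2), -25540), Rational(1, 2)) = Pow(Add(625, -25540), Rational(1, 2)) = Pow(-24915, Rational(1, 2)) = Mul(I, Pow(24915, Rational(1, 2)))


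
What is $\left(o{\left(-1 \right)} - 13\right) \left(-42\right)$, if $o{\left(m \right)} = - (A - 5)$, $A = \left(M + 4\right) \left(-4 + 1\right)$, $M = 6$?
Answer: $-924$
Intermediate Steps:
$A = -30$ ($A = \left(6 + 4\right) \left(-4 + 1\right) = 10 \left(-3\right) = -30$)
$o{\left(m \right)} = 35$ ($o{\left(m \right)} = - (-30 - 5) = \left(-1\right) \left(-35\right) = 35$)
$\left(o{\left(-1 \right)} - 13\right) \left(-42\right) = \left(35 - 13\right) \left(-42\right) = 22 \left(-42\right) = -924$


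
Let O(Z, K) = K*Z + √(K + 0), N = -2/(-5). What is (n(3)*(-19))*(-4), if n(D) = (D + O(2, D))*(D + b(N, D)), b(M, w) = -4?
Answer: -684 - 76*√3 ≈ -815.64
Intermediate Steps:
N = ⅖ (N = -2*(-⅕) = ⅖ ≈ 0.40000)
O(Z, K) = √K + K*Z (O(Z, K) = K*Z + √K = √K + K*Z)
n(D) = (-4 + D)*(√D + 3*D) (n(D) = (D + (√D + D*2))*(D - 4) = (D + (√D + 2*D))*(-4 + D) = (√D + 3*D)*(-4 + D) = (-4 + D)*(√D + 3*D))
(n(3)*(-19))*(-4) = ((3^(3/2) - 12*3 - 4*√3 + 3*3²)*(-19))*(-4) = ((3*√3 - 36 - 4*√3 + 3*9)*(-19))*(-4) = ((3*√3 - 36 - 4*√3 + 27)*(-19))*(-4) = ((-9 - √3)*(-19))*(-4) = (171 + 19*√3)*(-4) = -684 - 76*√3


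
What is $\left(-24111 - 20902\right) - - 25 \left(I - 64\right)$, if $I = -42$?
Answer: $-47663$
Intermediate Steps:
$\left(-24111 - 20902\right) - - 25 \left(I - 64\right) = \left(-24111 - 20902\right) - - 25 \left(-42 - 64\right) = \left(-24111 - 20902\right) - \left(-25\right) \left(-106\right) = -45013 - 2650 = -47663$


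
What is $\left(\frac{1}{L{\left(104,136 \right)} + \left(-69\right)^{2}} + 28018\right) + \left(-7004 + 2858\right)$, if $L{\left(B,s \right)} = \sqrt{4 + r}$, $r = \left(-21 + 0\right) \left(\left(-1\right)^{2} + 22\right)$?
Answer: $\frac{541120951961}{22667600} - \frac{i \sqrt{479}}{22667600} \approx 23872.0 - 9.6552 \cdot 10^{-7} i$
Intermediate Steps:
$r = -483$ ($r = - 21 \left(1 + 22\right) = \left(-21\right) 23 = -483$)
$L{\left(B,s \right)} = i \sqrt{479}$ ($L{\left(B,s \right)} = \sqrt{4 - 483} = \sqrt{-479} = i \sqrt{479}$)
$\left(\frac{1}{L{\left(104,136 \right)} + \left(-69\right)^{2}} + 28018\right) + \left(-7004 + 2858\right) = \left(\frac{1}{i \sqrt{479} + \left(-69\right)^{2}} + 28018\right) + \left(-7004 + 2858\right) = \left(\frac{1}{i \sqrt{479} + 4761} + 28018\right) - 4146 = \left(\frac{1}{4761 + i \sqrt{479}} + 28018\right) - 4146 = \left(28018 + \frac{1}{4761 + i \sqrt{479}}\right) - 4146 = 23872 + \frac{1}{4761 + i \sqrt{479}}$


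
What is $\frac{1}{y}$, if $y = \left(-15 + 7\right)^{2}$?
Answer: $\frac{1}{64} \approx 0.015625$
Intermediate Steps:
$y = 64$ ($y = \left(-8\right)^{2} = 64$)
$\frac{1}{y} = \frac{1}{64}$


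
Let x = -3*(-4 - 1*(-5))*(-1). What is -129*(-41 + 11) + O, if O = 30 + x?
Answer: 3903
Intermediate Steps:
x = 3 (x = -3*(-4 + 5)*(-1) = -3*1*(-1) = -3*(-1) = 3)
O = 33 (O = 30 + 3 = 33)
-129*(-41 + 11) + O = -129*(-41 + 11) + 33 = -129*(-30) + 33 = 3870 + 33 = 3903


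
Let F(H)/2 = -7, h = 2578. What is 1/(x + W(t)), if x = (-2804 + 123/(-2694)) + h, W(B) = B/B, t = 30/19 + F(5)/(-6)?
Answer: -898/202091 ≈ -0.0044435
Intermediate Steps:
F(H) = -14 (F(H) = 2*(-7) = -14)
t = 223/57 (t = 30/19 - 14/(-6) = 30*(1/19) - 14*(-⅙) = 30/19 + 7/3 = 223/57 ≈ 3.9123)
W(B) = 1
x = -202989/898 (x = (-2804 + 123/(-2694)) + 2578 = (-2804 + 123*(-1/2694)) + 2578 = (-2804 - 41/898) + 2578 = -2518033/898 + 2578 = -202989/898 ≈ -226.05)
1/(x + W(t)) = 1/(-202989/898 + 1) = 1/(-202091/898) = -898/202091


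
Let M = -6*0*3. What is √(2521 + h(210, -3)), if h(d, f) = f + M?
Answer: √2518 ≈ 50.180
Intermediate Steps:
M = 0 (M = 0*3 = 0)
h(d, f) = f (h(d, f) = f + 0 = f)
√(2521 + h(210, -3)) = √(2521 - 3) = √2518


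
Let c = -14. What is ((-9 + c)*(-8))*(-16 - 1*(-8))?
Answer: -1472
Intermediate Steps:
((-9 + c)*(-8))*(-16 - 1*(-8)) = ((-9 - 14)*(-8))*(-16 - 1*(-8)) = (-23*(-8))*(-16 + 8) = 184*(-8) = -1472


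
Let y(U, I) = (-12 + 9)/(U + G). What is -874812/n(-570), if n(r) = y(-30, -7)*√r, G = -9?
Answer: 1895426*I*√570/95 ≈ 4.7634e+5*I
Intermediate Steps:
y(U, I) = -3/(-9 + U) (y(U, I) = (-12 + 9)/(U - 9) = -3/(-9 + U))
n(r) = √r/13 (n(r) = (-3/(-9 - 30))*√r = (-3/(-39))*√r = (-3*(-1/39))*√r = √r/13)
-874812/n(-570) = -874812*(-13*I*√570/570) = -(-1895426)*I*√570/95 = 1895426*I*√570/95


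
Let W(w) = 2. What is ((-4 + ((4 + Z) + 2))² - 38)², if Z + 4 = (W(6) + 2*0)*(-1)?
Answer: 484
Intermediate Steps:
Z = -6 (Z = -4 + (2 + 2*0)*(-1) = -4 + (2 + 0)*(-1) = -4 + 2*(-1) = -4 - 2 = -6)
((-4 + ((4 + Z) + 2))² - 38)² = ((-4 + ((4 - 6) + 2))² - 38)² = ((-4 + (-2 + 2))² - 38)² = ((-4 + 0)² - 38)² = ((-4)² - 38)² = (16 - 38)² = (-22)² = 484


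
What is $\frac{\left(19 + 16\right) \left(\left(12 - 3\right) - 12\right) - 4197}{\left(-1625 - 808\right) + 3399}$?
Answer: $- \frac{717}{161} \approx -4.4534$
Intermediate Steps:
$\frac{\left(19 + 16\right) \left(\left(12 - 3\right) - 12\right) - 4197}{\left(-1625 - 808\right) + 3399} = \frac{35 \left(9 - 12\right) - 4197}{-2433 + 3399} = \frac{35 \left(-3\right) - 4197}{966} = \left(-105 - 4197\right) \frac{1}{966} = \left(-4302\right) \frac{1}{966} = - \frac{717}{161}$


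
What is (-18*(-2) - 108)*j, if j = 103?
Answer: -7416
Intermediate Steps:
(-18*(-2) - 108)*j = (-18*(-2) - 108)*103 = (36 - 108)*103 = -72*103 = -7416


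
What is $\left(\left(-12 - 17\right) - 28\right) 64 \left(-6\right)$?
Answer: $21888$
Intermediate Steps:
$\left(\left(-12 - 17\right) - 28\right) 64 \left(-6\right) = \left(-29 - 28\right) 64 \left(-6\right) = \left(-57\right) 64 \left(-6\right) = \left(-3648\right) \left(-6\right) = 21888$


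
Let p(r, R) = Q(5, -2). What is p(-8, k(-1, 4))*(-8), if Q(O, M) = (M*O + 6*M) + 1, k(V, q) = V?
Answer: 168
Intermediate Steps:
Q(O, M) = 1 + 6*M + M*O (Q(O, M) = (6*M + M*O) + 1 = 1 + 6*M + M*O)
p(r, R) = -21 (p(r, R) = 1 + 6*(-2) - 2*5 = 1 - 12 - 10 = -21)
p(-8, k(-1, 4))*(-8) = -21*(-8) = 168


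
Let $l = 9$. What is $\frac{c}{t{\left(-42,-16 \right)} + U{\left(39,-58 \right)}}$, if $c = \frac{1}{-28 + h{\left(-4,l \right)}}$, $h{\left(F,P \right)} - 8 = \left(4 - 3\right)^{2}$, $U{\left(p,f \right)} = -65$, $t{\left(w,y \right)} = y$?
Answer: $\frac{1}{1539} \approx 0.00064977$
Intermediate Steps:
$h{\left(F,P \right)} = 9$ ($h{\left(F,P \right)} = 8 + \left(4 - 3\right)^{2} = 8 + 1^{2} = 8 + 1 = 9$)
$c = - \frac{1}{19}$ ($c = \frac{1}{-28 + 9} = \frac{1}{-19} = - \frac{1}{19} \approx -0.052632$)
$\frac{c}{t{\left(-42,-16 \right)} + U{\left(39,-58 \right)}} = - \frac{1}{19 \left(-16 - 65\right)} = - \frac{1}{19 \left(-81\right)} = \left(- \frac{1}{19}\right) \left(- \frac{1}{81}\right) = \frac{1}{1539}$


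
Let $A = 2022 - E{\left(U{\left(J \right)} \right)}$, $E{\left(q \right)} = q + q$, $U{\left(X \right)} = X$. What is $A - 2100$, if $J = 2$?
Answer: $-82$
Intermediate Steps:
$E{\left(q \right)} = 2 q$
$A = 2018$ ($A = 2022 - 2 \cdot 2 = 2022 - 4 = 2018$)
$A - 2100 = 2018 - 2100 = -82$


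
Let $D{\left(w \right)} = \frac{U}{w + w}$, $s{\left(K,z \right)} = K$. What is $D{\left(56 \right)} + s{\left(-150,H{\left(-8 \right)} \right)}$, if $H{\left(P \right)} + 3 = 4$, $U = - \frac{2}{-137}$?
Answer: $- \frac{1150799}{7672} \approx -150.0$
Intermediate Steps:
$U = \frac{2}{137}$ ($U = \left(-2\right) \left(- \frac{1}{137}\right) = \frac{2}{137} \approx 0.014599$)
$H{\left(P \right)} = 1$ ($H{\left(P \right)} = -3 + 4 = 1$)
$D{\left(w \right)} = \frac{1}{137 w}$ ($D{\left(w \right)} = \frac{2}{137 \left(w + w\right)} = \frac{2}{137 \cdot 2 w} = \frac{2 \frac{1}{2 w}}{137} = \frac{1}{137 w}$)
$D{\left(56 \right)} + s{\left(-150,H{\left(-8 \right)} \right)} = \frac{1}{137 \cdot 56} - 150 = \frac{1}{137} \cdot \frac{1}{56} - 150 = \frac{1}{7672} - 150 = - \frac{1150799}{7672}$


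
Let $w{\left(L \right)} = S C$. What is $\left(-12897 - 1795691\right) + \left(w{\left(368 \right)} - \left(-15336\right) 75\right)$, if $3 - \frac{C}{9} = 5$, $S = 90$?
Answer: $-660008$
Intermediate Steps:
$C = -18$ ($C = 27 - 45 = -18$)
$w{\left(L \right)} = -1620$ ($w{\left(L \right)} = 90 \left(-18\right) = -1620$)
$\left(-12897 - 1795691\right) + \left(w{\left(368 \right)} - \left(-15336\right) 75\right) = \left(-12897 - 1795691\right) - \left(1620 - 1150200\right) = -1808588 - -1148580 = -1808588 + \left(-1620 + 1150200\right) = -1808588 + 1148580 = -660008$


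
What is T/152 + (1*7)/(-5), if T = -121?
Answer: -1669/760 ≈ -2.1961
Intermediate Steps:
T/152 + (1*7)/(-5) = -121/152 + (1*7)/(-5) = -121*1/152 + 7*(-1/5) = -121/152 - 7/5 = -1669/760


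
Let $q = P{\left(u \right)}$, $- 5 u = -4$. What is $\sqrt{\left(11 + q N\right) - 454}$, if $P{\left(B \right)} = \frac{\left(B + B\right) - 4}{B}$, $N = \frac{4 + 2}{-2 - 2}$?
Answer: $\frac{i \sqrt{1754}}{2} \approx 20.94 i$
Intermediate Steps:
$N = - \frac{3}{2}$ ($N = \frac{6}{-4} = 6 \left(- \frac{1}{4}\right) = - \frac{3}{2} \approx -1.5$)
$u = \frac{4}{5}$ ($u = \left(- \frac{1}{5}\right) \left(-4\right) = \frac{4}{5} \approx 0.8$)
$P{\left(B \right)} = \frac{-4 + 2 B}{B}$ ($P{\left(B \right)} = \frac{2 B - 4}{B} = \frac{-4 + 2 B}{B}$)
$q = -3$ ($q = 2 - \frac{4}{\frac{4}{5}} = 2 - 5 = -3$)
$\sqrt{\left(11 + q N\right) - 454} = \sqrt{\left(11 - - \frac{9}{2}\right) - 454} = \sqrt{\left(11 + \frac{9}{2}\right) - 454} = \sqrt{\frac{31}{2} - 454} = \sqrt{- \frac{877}{2}} = \frac{i \sqrt{1754}}{2}$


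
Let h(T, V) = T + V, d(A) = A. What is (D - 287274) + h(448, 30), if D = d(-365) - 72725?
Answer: -359886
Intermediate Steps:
D = -73090 (D = -365 - 72725 = -73090)
(D - 287274) + h(448, 30) = (-73090 - 287274) + (448 + 30) = -360364 + 478 = -359886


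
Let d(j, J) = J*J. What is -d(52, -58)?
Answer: -3364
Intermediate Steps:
d(j, J) = J²
-d(52, -58) = -1*(-58)² = -1*3364 = -3364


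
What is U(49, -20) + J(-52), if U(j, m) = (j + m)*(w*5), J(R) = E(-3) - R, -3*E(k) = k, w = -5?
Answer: -672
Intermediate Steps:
E(k) = -k/3
J(R) = 1 - R (J(R) = -1/3*(-3) - R = 1 - R)
U(j, m) = -25*j - 25*m (U(j, m) = (j + m)*(-5*5) = (j + m)*(-25) = -25*j - 25*m)
U(49, -20) + J(-52) = (-25*49 - 25*(-20)) + (1 - 1*(-52)) = (-1225 + 500) + (1 + 52) = -725 + 53 = -672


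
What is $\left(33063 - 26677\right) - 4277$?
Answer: $2109$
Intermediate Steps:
$\left(33063 - 26677\right) - 4277 = 6386 - 4277 = 2109$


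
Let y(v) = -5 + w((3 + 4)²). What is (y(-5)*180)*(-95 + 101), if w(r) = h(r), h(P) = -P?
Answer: -58320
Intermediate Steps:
w(r) = -r
y(v) = -54 (y(v) = -5 - (3 + 4)² = -5 - 1*7² = -5 - 1*49 = -5 - 49 = -54)
(y(-5)*180)*(-95 + 101) = (-54*180)*(-95 + 101) = -9720*6 = -58320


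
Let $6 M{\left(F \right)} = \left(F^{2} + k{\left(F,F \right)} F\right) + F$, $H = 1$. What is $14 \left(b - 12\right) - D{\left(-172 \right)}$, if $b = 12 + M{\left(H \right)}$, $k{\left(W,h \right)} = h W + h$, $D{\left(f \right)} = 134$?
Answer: $- \frac{374}{3} \approx -124.67$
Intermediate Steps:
$k{\left(W,h \right)} = h + W h$ ($k{\left(W,h \right)} = W h + h = h + W h$)
$M{\left(F \right)} = \frac{F}{6} + \frac{F^{2}}{6} + \frac{F^{2} \left(1 + F\right)}{6}$ ($M{\left(F \right)} = \frac{\left(F^{2} + F \left(1 + F\right) F\right) + F}{6} = \frac{\left(F^{2} + F^{2} \left(1 + F\right)\right) + F}{6} = \frac{F + F^{2} + F^{2} \left(1 + F\right)}{6} = \frac{F}{6} + \frac{F^{2}}{6} + \frac{F^{2} \left(1 + F\right)}{6}$)
$b = \frac{38}{3}$ ($b = 12 + \frac{1}{6} \cdot 1 \left(1 + 1 + 1 \left(1 + 1\right)\right) = 12 + \frac{1}{6} \cdot 1 \left(1 + 1 + 1 \cdot 2\right) = 12 + \frac{1}{6} \cdot 1 \left(1 + 1 + 2\right) = 12 + \frac{1}{6} \cdot 1 \cdot 4 = 12 + \frac{2}{3} = \frac{38}{3} \approx 12.667$)
$14 \left(b - 12\right) - D{\left(-172 \right)} = 14 \left(\frac{38}{3} - 12\right) - 134 = 14 \cdot \frac{2}{3} - 134 = \frac{28}{3} - 134 = - \frac{374}{3}$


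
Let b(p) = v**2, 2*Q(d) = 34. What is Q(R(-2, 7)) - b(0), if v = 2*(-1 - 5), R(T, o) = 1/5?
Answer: -127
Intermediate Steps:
R(T, o) = 1/5
v = -12 (v = 2*(-6) = -12)
Q(d) = 17 (Q(d) = (1/2)*34 = 17)
b(p) = 144 (b(p) = (-12)**2 = 144)
Q(R(-2, 7)) - b(0) = 17 - 1*144 = 17 - 144 = -127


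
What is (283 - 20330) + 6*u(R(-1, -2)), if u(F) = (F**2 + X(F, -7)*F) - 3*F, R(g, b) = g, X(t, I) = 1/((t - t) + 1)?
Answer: -20029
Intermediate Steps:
X(t, I) = 1 (X(t, I) = 1/(0 + 1) = 1/1 = 1)
u(F) = F**2 - 2*F (u(F) = (F**2 + 1*F) - 3*F = (F**2 + F) - 3*F = (F + F**2) - 3*F = F**2 - 2*F)
(283 - 20330) + 6*u(R(-1, -2)) = (283 - 20330) + 6*(-(-2 - 1)) = -20047 + 6*(-1*(-3)) = -20047 + 6*3 = -20047 + 18 = -20029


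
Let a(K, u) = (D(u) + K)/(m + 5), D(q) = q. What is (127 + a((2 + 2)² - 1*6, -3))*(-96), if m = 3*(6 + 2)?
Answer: -354240/29 ≈ -12215.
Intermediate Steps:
m = 24 (m = 3*8 = 24)
a(K, u) = K/29 + u/29 (a(K, u) = (u + K)/(24 + 5) = (K + u)/29 = (K + u)*(1/29) = K/29 + u/29)
(127 + a((2 + 2)² - 1*6, -3))*(-96) = (127 + (((2 + 2)² - 1*6)/29 + (1/29)*(-3)))*(-96) = (127 + ((4² - 6)/29 - 3/29))*(-96) = (127 + ((16 - 6)/29 - 3/29))*(-96) = (127 + ((1/29)*10 - 3/29))*(-96) = (127 + (10/29 - 3/29))*(-96) = (127 + 7/29)*(-96) = (3690/29)*(-96) = -354240/29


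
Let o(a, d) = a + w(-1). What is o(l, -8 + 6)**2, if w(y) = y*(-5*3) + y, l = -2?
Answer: 144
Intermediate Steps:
w(y) = -14*y (w(y) = y*(-15) + y = -15*y + y = -14*y)
o(a, d) = 14 + a (o(a, d) = a - 14*(-1) = a + 14 = 14 + a)
o(l, -8 + 6)**2 = (14 - 2)**2 = 12**2 = 144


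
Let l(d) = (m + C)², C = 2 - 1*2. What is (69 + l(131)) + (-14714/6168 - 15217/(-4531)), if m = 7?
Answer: 1662479933/13973604 ≈ 118.97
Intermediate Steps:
C = 0 (C = 2 - 2 = 0)
l(d) = 49 (l(d) = (7 + 0)² = 7² = 49)
(69 + l(131)) + (-14714/6168 - 15217/(-4531)) = (69 + 49) + (-14714/6168 - 15217/(-4531)) = 118 + (-14714*1/6168 - 15217*(-1/4531)) = 118 + (-7357/3084 + 15217/4531) = 118 + 13594661/13973604 = 1662479933/13973604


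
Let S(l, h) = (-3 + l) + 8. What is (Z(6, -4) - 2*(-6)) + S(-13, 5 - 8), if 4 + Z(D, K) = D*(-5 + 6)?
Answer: 6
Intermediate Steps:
Z(D, K) = -4 + D (Z(D, K) = -4 + D*(-5 + 6) = -4 + D*1 = -4 + D)
S(l, h) = 5 + l
(Z(6, -4) - 2*(-6)) + S(-13, 5 - 8) = ((-4 + 6) - 2*(-6)) + (5 - 13) = (2 + 12) - 8 = 14 - 8 = 6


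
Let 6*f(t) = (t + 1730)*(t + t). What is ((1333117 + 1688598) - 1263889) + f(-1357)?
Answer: 4767317/3 ≈ 1.5891e+6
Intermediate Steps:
f(t) = t*(1730 + t)/3 (f(t) = ((t + 1730)*(t + t))/6 = ((1730 + t)*(2*t))/6 = (2*t*(1730 + t))/6 = t*(1730 + t)/3)
((1333117 + 1688598) - 1263889) + f(-1357) = ((1333117 + 1688598) - 1263889) + (⅓)*(-1357)*(1730 - 1357) = (3021715 - 1263889) + (⅓)*(-1357)*373 = 1757826 - 506161/3 = 4767317/3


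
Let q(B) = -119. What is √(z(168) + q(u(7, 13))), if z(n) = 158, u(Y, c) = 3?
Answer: √39 ≈ 6.2450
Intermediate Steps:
√(z(168) + q(u(7, 13))) = √(158 - 119) = √39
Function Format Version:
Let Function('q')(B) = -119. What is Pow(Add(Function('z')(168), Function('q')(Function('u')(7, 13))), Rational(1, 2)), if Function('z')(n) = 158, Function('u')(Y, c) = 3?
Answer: Pow(39, Rational(1, 2)) ≈ 6.2450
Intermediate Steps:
Pow(Add(Function('z')(168), Function('q')(Function('u')(7, 13))), Rational(1, 2)) = Pow(Add(158, -119), Rational(1, 2)) = Pow(39, Rational(1, 2))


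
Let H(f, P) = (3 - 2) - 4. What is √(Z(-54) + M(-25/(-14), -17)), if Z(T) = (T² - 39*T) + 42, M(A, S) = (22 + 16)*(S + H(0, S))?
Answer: 4*√269 ≈ 65.605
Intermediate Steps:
H(f, P) = -3 (H(f, P) = 1 - 4 = -3)
M(A, S) = -114 + 38*S (M(A, S) = (22 + 16)*(S - 3) = 38*(-3 + S) = -114 + 38*S)
Z(T) = 42 + T² - 39*T
√(Z(-54) + M(-25/(-14), -17)) = √((42 + (-54)² - 39*(-54)) + (-114 + 38*(-17))) = √((42 + 2916 + 2106) + (-114 - 646)) = √(5064 - 760) = √4304 = 4*√269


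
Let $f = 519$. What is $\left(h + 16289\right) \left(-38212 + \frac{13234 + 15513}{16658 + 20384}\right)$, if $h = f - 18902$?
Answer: $\frac{1481944904379}{18521} \approx 8.0014 \cdot 10^{7}$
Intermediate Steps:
$h = -18383$ ($h = 519 - 18902 = -18383$)
$\left(h + 16289\right) \left(-38212 + \frac{13234 + 15513}{16658 + 20384}\right) = \left(-18383 + 16289\right) \left(-38212 + \frac{13234 + 15513}{16658 + 20384}\right) = - 2094 \left(-38212 + \frac{28747}{37042}\right) = \left(-2094\right) \left(- \frac{1415420157}{37042}\right) = \frac{1481944904379}{18521}$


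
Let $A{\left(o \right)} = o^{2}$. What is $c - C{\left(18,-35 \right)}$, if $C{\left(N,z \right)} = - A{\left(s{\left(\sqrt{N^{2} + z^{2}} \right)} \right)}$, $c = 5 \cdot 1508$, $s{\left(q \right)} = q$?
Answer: $9089$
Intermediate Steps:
$c = 7540$
$C{\left(N,z \right)} = - N^{2} - z^{2}$ ($C{\left(N,z \right)} = - \left(\sqrt{N^{2} + z^{2}}\right)^{2} = - (N^{2} + z^{2}) = - N^{2} - z^{2}$)
$c - C{\left(18,-35 \right)} = 7540 - \left(- 18^{2} - \left(-35\right)^{2}\right) = 7540 - \left(\left(-1\right) 324 - 1225\right) = 7540 - \left(-324 - 1225\right) = 7540 - -1549 = 7540 + 1549 = 9089$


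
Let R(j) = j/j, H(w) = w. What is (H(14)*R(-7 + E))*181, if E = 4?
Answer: 2534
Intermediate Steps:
R(j) = 1
(H(14)*R(-7 + E))*181 = (14*1)*181 = 14*181 = 2534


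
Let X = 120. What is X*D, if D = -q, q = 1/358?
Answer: -60/179 ≈ -0.33520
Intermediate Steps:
q = 1/358 ≈ 0.0027933
D = -1/358 (D = -1*1/358 = -1/358 ≈ -0.0027933)
X*D = 120*(-1/358) = -60/179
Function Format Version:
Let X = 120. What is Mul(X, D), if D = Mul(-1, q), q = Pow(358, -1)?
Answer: Rational(-60, 179) ≈ -0.33520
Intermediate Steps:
q = Rational(1, 358) ≈ 0.0027933
D = Rational(-1, 358) (D = Mul(-1, Rational(1, 358)) = Rational(-1, 358) ≈ -0.0027933)
Mul(X, D) = Mul(120, Rational(-1, 358)) = Rational(-60, 179)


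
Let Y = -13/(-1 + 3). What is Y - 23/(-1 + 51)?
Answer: -174/25 ≈ -6.9600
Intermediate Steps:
Y = -13/2 ≈ -6.5000
Y - 23/(-1 + 51) = -13/2 - 23/(-1 + 51) = -13/2 - 23/50 = -174/25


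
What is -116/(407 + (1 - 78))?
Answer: -58/165 ≈ -0.35152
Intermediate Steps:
-116/(407 + (1 - 78)) = -116/(407 - 77) = -116/330 = -116*1/330 = -58/165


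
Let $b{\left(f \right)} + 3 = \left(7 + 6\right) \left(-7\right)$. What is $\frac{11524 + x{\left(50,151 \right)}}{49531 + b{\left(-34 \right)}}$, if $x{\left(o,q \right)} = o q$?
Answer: $\frac{6358}{16479} \approx 0.38582$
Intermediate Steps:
$b{\left(f \right)} = -94$ ($b{\left(f \right)} = -3 + \left(7 + 6\right) \left(-7\right) = -3 + 13 \left(-7\right) = -3 - 91 = -94$)
$\frac{11524 + x{\left(50,151 \right)}}{49531 + b{\left(-34 \right)}} = \frac{11524 + 50 \cdot 151}{49531 - 94} = \frac{11524 + 7550}{49437} = 19074 \cdot \frac{1}{49437} = \frac{6358}{16479}$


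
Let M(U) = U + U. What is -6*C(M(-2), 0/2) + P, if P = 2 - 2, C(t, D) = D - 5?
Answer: 30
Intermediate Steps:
M(U) = 2*U
C(t, D) = -5 + D
P = 0
-6*C(M(-2), 0/2) + P = -6*(-5 + 0/2) + 0 = -6*(-5 + 0*(1/2)) + 0 = -6*(-5 + 0) + 0 = -6*(-5) + 0 = 30 + 0 = 30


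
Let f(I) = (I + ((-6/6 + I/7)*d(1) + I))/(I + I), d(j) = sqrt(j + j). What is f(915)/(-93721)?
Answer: -1/93721 - 454*sqrt(2)/600283005 ≈ -1.1740e-5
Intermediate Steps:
d(j) = sqrt(2)*sqrt(j) (d(j) = sqrt(2*j) = sqrt(2)*sqrt(j))
f(I) = (2*I + sqrt(2)*(-1 + I/7))/(2*I) (f(I) = (I + ((-6/6 + I/7)*(sqrt(2)*sqrt(1)) + I))/(I + I) = (I + ((-6*1/6 + I*(1/7))*(sqrt(2)*1) + I))/((2*I)) = (I + ((-1 + I/7)*sqrt(2) + I))*(1/(2*I)) = (I + (sqrt(2)*(-1 + I/7) + I))*(1/(2*I)) = (I + (I + sqrt(2)*(-1 + I/7)))*(1/(2*I)) = (2*I + sqrt(2)*(-1 + I/7))*(1/(2*I)) = (2*I + sqrt(2)*(-1 + I/7))/(2*I))
f(915)/(-93721) = (1 + sqrt(2)/14 - 1/2*sqrt(2)/915)/(-93721) = (1 + sqrt(2)/14 - 1/2*sqrt(2)*1/915)*(-1/93721) = (1 + sqrt(2)/14 - sqrt(2)/1830)*(-1/93721) = (1 + 454*sqrt(2)/6405)*(-1/93721) = -1/93721 - 454*sqrt(2)/600283005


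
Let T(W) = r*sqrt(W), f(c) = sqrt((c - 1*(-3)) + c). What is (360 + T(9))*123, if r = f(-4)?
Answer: 44280 + 369*I*sqrt(5) ≈ 44280.0 + 825.11*I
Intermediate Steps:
f(c) = sqrt(3 + 2*c) (f(c) = sqrt((c + 3) + c) = sqrt((3 + c) + c) = sqrt(3 + 2*c))
r = I*sqrt(5) (r = sqrt(3 + 2*(-4)) = sqrt(3 - 8) = sqrt(-5) = I*sqrt(5) ≈ 2.2361*I)
T(W) = I*sqrt(5)*sqrt(W) (T(W) = (I*sqrt(5))*sqrt(W) = I*sqrt(5)*sqrt(W))
(360 + T(9))*123 = (360 + I*sqrt(5)*sqrt(9))*123 = (360 + I*sqrt(5)*3)*123 = (360 + 3*I*sqrt(5))*123 = 44280 + 369*I*sqrt(5)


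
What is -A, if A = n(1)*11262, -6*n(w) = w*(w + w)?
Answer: 3754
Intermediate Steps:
n(w) = -w²/3 (n(w) = -w*(w + w)/6 = -w*2*w/6 = -w²/3)
A = -3754 (A = -⅓*1²*11262 = -⅓*1*11262 = -⅓*11262 = -3754)
-A = -1*(-3754) = 3754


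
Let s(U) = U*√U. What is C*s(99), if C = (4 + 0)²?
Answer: 4752*√11 ≈ 15761.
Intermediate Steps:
s(U) = U^(3/2)
C = 16 (C = 4² = 16)
C*s(99) = 16*99^(3/2) = 16*(297*√11) = 4752*√11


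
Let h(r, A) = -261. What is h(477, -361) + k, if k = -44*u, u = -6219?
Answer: 273375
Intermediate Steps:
k = 273636 (k = -44*(-6219) = 273636)
h(477, -361) + k = -261 + 273636 = 273375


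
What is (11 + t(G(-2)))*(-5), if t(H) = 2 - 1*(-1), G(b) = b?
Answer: -70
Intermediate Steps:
t(H) = 3 (t(H) = 2 + 1 = 3)
(11 + t(G(-2)))*(-5) = (11 + 3)*(-5) = 14*(-5) = -70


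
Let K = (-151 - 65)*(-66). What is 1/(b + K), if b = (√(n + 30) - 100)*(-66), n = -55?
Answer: 158/3296073 + 5*I/6592146 ≈ 4.7936e-5 + 7.5848e-7*I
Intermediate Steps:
K = 14256 (K = -216*(-66) = 14256)
b = 6600 - 330*I (b = (√(-55 + 30) - 100)*(-66) = (√(-25) - 100)*(-66) = (5*I - 100)*(-66) = (-100 + 5*I)*(-66) = 6600 - 330*I ≈ 6600.0 - 330.0*I)
1/(b + K) = 1/((6600 - 330*I) + 14256) = 1/(20856 - 330*I) = (20856 + 330*I)/435081636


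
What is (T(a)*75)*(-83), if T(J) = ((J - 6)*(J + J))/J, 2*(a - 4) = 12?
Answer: -49800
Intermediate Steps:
a = 10 (a = 4 + (½)*12 = 4 + 6 = 10)
T(J) = -12 + 2*J (T(J) = ((-6 + J)*(2*J))/J = (2*J*(-6 + J))/J = -12 + 2*J)
(T(a)*75)*(-83) = ((-12 + 2*10)*75)*(-83) = ((-12 + 20)*75)*(-83) = (8*75)*(-83) = 600*(-83) = -49800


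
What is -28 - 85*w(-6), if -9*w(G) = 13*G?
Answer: -2294/3 ≈ -764.67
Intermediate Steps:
w(G) = -13*G/9
-28 - 85*w(-6) = -28 - (-1105)*(-6)/9 = -28 - 85*26/3 = -28 - 2210/3 = -2294/3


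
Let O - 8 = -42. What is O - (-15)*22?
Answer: 296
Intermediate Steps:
O = -34 (O = 8 - 42 = -34)
O - (-15)*22 = -34 - (-15)*22 = -34 - 15*(-22) = -34 + 330 = 296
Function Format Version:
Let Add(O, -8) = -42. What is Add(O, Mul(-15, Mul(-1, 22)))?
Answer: 296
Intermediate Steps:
O = -34 (O = Add(8, -42) = -34)
Add(O, Mul(-15, Mul(-1, 22))) = Add(-34, Mul(-15, Mul(-1, 22))) = Add(-34, Mul(-15, -22)) = Add(-34, 330) = 296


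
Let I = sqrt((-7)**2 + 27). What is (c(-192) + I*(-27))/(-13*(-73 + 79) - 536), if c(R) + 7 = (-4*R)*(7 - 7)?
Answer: 7/614 + 27*sqrt(19)/307 ≈ 0.39476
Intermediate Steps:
c(R) = -7 (c(R) = -7 + (-4*R)*(7 - 7) = -7 - 4*R*0 = -7 + 0 = -7)
I = 2*sqrt(19) (I = sqrt(49 + 27) = sqrt(76) = 2*sqrt(19) ≈ 8.7178)
(c(-192) + I*(-27))/(-13*(-73 + 79) - 536) = (-7 + (2*sqrt(19))*(-27))/(-13*(-73 + 79) - 536) = (-7 - 54*sqrt(19))/(-13*6 - 536) = (-7 - 54*sqrt(19))/(-78 - 536) = (-7 - 54*sqrt(19))/(-614) = (-7 - 54*sqrt(19))*(-1/614) = 7/614 + 27*sqrt(19)/307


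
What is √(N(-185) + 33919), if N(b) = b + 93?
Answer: √33827 ≈ 183.92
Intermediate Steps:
N(b) = 93 + b
√(N(-185) + 33919) = √((93 - 185) + 33919) = √(-92 + 33919) = √33827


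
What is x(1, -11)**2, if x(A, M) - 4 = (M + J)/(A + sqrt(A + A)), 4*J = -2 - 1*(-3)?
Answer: 7179/16 - 2537*sqrt(2)/8 ≈ 0.20502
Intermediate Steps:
J = 1/4 (J = (-2 - 1*(-3))/4 = (-2 + 3)/4 = (1/4)*1 = 1/4 ≈ 0.25000)
x(A, M) = 4 + (1/4 + M)/(A + sqrt(2)*sqrt(A)) (x(A, M) = 4 + (M + 1/4)/(A + sqrt(A + A)) = 4 + (1/4 + M)/(A + sqrt(2*A)) = 4 + (1/4 + M)/(A + sqrt(2)*sqrt(A)))
x(1, -11)**2 = ((1/4 - 11 + 4*1 + 4*sqrt(2)*sqrt(1))/(1 + sqrt(2)*sqrt(1)))**2 = ((1/4 - 11 + 4 + 4*sqrt(2)*1)/(1 + sqrt(2)*1))**2 = ((1/4 - 11 + 4 + 4*sqrt(2))/(1 + sqrt(2)))**2 = ((-27/4 + 4*sqrt(2))/(1 + sqrt(2)))**2 = (-27/4 + 4*sqrt(2))**2/(1 + sqrt(2))**2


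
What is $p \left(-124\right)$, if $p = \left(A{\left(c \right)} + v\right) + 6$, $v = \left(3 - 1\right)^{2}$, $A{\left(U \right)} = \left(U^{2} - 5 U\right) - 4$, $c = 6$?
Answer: $-1488$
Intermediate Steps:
$A{\left(U \right)} = -4 + U^{2} - 5 U$
$v = 4$ ($v = 2^{2} = 4$)
$p = 12$ ($p = \left(\left(-4 + 6^{2} - 30\right) + 4\right) + 6 = \left(\left(-4 + 36 - 30\right) + 4\right) + 6 = \left(2 + 4\right) + 6 = 6 + 6 = 12$)
$p \left(-124\right) = 12 \left(-124\right) = -1488$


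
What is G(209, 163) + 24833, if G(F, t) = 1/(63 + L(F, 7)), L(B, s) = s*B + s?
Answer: 38068990/1533 ≈ 24833.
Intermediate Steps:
L(B, s) = s + B*s (L(B, s) = B*s + s = s + B*s)
G(F, t) = 1/(70 + 7*F) (G(F, t) = 1/(63 + 7*(1 + F)) = 1/(63 + (7 + 7*F)) = 1/(70 + 7*F))
G(209, 163) + 24833 = 1/(7*(10 + 209)) + 24833 = (⅐)/219 + 24833 = (⅐)*(1/219) + 24833 = 1/1533 + 24833 = 38068990/1533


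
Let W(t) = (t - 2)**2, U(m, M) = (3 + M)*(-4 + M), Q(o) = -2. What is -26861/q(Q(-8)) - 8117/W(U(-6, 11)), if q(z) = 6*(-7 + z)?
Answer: 13728481/27648 ≈ 496.54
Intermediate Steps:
U(m, M) = (-4 + M)*(3 + M)
W(t) = (-2 + t)**2
q(z) = -42 + 6*z
-26861/q(Q(-8)) - 8117/W(U(-6, 11)) = -26861/(-42 + 6*(-2)) - 8117/(-2 + (-12 + 11**2 - 1*11))**2 = -26861/(-42 - 12) - 8117/(-2 + (-12 + 121 - 11))**2 = -26861/(-54) - 8117/(-2 + 98)**2 = -26861*(-1/54) - 8117/(96**2) = 26861/54 - 8117/9216 = 13728481/27648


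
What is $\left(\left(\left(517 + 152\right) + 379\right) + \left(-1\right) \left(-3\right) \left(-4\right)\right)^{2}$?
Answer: $1073296$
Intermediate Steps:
$\left(\left(\left(517 + 152\right) + 379\right) + \left(-1\right) \left(-3\right) \left(-4\right)\right)^{2} = \left(\left(669 + 379\right) + 3 \left(-4\right)\right)^{2} = \left(1048 - 12\right)^{2} = 1036^{2} = 1073296$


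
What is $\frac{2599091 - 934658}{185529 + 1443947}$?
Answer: $\frac{1664433}{1629476} \approx 1.0215$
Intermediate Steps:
$\frac{2599091 - 934658}{185529 + 1443947} = \frac{1664433}{1629476}$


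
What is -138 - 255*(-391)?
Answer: 99567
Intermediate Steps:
-138 - 255*(-391) = -138 + 99705 = 99567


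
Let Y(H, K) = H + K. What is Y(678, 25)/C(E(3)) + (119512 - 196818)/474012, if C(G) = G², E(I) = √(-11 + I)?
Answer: -83462221/948024 ≈ -88.038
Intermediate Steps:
Y(678, 25)/C(E(3)) + (119512 - 196818)/474012 = (678 + 25)/((√(-11 + 3))²) + (119512 - 196818)/474012 = 703/((√(-8))²) - 77306*1/474012 = 703/((2*I*√2)²) - 38653/237006 = 703/(-8) - 38653/237006 = 703*(-⅛) - 38653/237006 = -703/8 - 38653/237006 = -83462221/948024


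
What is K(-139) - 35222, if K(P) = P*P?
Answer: -15901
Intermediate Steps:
K(P) = P²
K(-139) - 35222 = (-139)² - 35222 = 19321 - 35222 = -15901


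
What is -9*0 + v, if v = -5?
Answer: -5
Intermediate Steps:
-9*0 + v = -9*0 - 5 = 0 - 5 = -5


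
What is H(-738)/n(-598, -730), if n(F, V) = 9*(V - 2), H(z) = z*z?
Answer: -5043/61 ≈ -82.672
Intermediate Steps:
H(z) = z²
n(F, V) = -18 + 9*V (n(F, V) = 9*(-2 + V) = -18 + 9*V)
H(-738)/n(-598, -730) = (-738)²/(-18 + 9*(-730)) = 544644/(-18 - 6570) = 544644/(-6588) = 544644*(-1/6588) = -5043/61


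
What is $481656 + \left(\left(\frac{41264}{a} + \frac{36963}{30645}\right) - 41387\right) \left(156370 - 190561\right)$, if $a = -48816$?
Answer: $\frac{544647260194799}{384765} \approx 1.4155 \cdot 10^{9}$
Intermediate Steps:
$481656 + \left(\left(\frac{41264}{a} + \frac{36963}{30645}\right) - 41387\right) \left(156370 - 190561\right) = 481656 + \left(\left(\frac{41264}{-48816} + \frac{36963}{30645}\right) - 41387\right) \left(156370 - 190561\right) = 481656 + \left(\left(41264 \left(- \frac{1}{48816}\right) + 36963 \cdot \frac{1}{30645}\right) - 41387\right) \left(-34191\right) = 481656 + \left(\left(- \frac{2579}{3051} + \frac{1369}{1135}\right) - 41387\right) \left(-34191\right) = 481656 + \left(\frac{1249654}{3462885} - 41387\right) \left(-34191\right) = 481656 - - \frac{544461935823959}{384765} = 481656 + \frac{544461935823959}{384765} = \frac{544647260194799}{384765}$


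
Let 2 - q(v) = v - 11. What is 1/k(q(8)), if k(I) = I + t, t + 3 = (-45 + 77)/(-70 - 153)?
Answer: 223/414 ≈ 0.53865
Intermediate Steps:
t = -701/223 (t = -3 + (-45 + 77)/(-70 - 153) = -3 + 32/(-223) = -3 + 32*(-1/223) = -3 - 32/223 = -701/223 ≈ -3.1435)
q(v) = 13 - v (q(v) = 2 - (v - 11) = 2 - (-11 + v) = 2 + (11 - v) = 13 - v)
k(I) = -701/223 + I (k(I) = I - 701/223 = -701/223 + I)
1/k(q(8)) = 1/(-701/223 + (13 - 1*8)) = 1/(-701/223 + (13 - 8)) = 1/(-701/223 + 5) = 1/(414/223) = 223/414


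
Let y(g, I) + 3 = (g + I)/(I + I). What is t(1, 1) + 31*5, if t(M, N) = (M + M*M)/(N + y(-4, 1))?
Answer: 1081/7 ≈ 154.43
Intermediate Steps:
y(g, I) = -3 + (I + g)/(2*I) (y(g, I) = -3 + (g + I)/(I + I) = -3 + (I + g)/((2*I)) = -3 + (I + g)*(1/(2*I)) = -3 + (I + g)/(2*I))
t(M, N) = (M + M²)/(-9/2 + N) (t(M, N) = (M + M*M)/(N + (½)*(-4 - 5*1)/1) = (M + M²)/(N + (½)*1*(-4 - 5)) = (M + M²)/(N + (½)*1*(-9)) = (M + M²)/(N - 9/2) = (M + M²)/(-9/2 + N))
t(1, 1) + 31*5 = 2*1*(1 + 1)/(-9 + 2*1) + 31*5 = 2*1*2/(-9 + 2) + 155 = 2*1*2/(-7) + 155 = 2*1*(-⅐)*2 + 155 = -4/7 + 155 = 1081/7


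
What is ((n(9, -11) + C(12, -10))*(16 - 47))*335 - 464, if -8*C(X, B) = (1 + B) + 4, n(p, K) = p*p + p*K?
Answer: 1439803/8 ≈ 1.7998e+5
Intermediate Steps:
n(p, K) = p**2 + K*p
C(X, B) = -5/8 - B/8 (C(X, B) = -((1 + B) + 4)/8 = -(5 + B)/8 = -5/8 - B/8)
((n(9, -11) + C(12, -10))*(16 - 47))*335 - 464 = ((9*(-11 + 9) + (-5/8 - 1/8*(-10)))*(16 - 47))*335 - 464 = ((9*(-2) + (-5/8 + 5/4))*(-31))*335 - 464 = ((-18 + 5/8)*(-31))*335 - 464 = -139/8*(-31)*335 - 464 = (4309/8)*335 - 464 = 1443515/8 - 464 = 1439803/8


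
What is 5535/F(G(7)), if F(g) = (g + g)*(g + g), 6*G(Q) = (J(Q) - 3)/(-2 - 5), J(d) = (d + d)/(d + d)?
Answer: 2440935/4 ≈ 6.1023e+5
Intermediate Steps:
J(d) = 1 (J(d) = (2*d)/((2*d)) = (2*d)*(1/(2*d)) = 1)
G(Q) = 1/21 (G(Q) = ((1 - 3)/(-2 - 5))/6 = (-2/(-7))/6 = (-2*(-⅐))/6 = (⅙)*(2/7) = 1/21)
F(g) = 4*g² (F(g) = (2*g)*(2*g) = 4*g²)
5535/F(G(7)) = 5535/((4*(1/21)²)) = 5535/((4*(1/441))) = 5535/(4/441) = 5535*(441/4) = 2440935/4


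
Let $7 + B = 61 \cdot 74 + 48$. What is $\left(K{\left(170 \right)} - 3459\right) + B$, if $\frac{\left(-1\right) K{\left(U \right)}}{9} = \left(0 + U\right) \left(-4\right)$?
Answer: $7216$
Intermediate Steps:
$B = 4555$ ($B = -7 + \left(61 \cdot 74 + 48\right) = -7 + \left(4514 + 48\right) = -7 + 4562 = 4555$)
$K{\left(U \right)} = 36 U$ ($K{\left(U \right)} = - 9 \left(0 + U\right) \left(-4\right) = - 9 U \left(-4\right) = - 9 \left(- 4 U\right) = 36 U$)
$\left(K{\left(170 \right)} - 3459\right) + B = \left(36 \cdot 170 - 3459\right) + 4555 = \left(6120 - 3459\right) + 4555 = 2661 + 4555 = 7216$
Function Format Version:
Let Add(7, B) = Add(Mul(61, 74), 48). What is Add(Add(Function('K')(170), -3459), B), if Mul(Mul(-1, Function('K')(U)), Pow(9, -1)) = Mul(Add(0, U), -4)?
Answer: 7216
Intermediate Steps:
B = 4555 (B = Add(-7, Add(Mul(61, 74), 48)) = Add(-7, Add(4514, 48)) = Add(-7, 4562) = 4555)
Function('K')(U) = Mul(36, U) (Function('K')(U) = Mul(-9, Mul(Add(0, U), -4)) = Mul(-9, Mul(U, -4)) = Mul(-9, Mul(-4, U)) = Mul(36, U))
Add(Add(Function('K')(170), -3459), B) = Add(Add(Mul(36, 170), -3459), 4555) = Add(Add(6120, -3459), 4555) = Add(2661, 4555) = 7216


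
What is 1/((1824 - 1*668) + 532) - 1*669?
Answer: -1129271/1688 ≈ -669.00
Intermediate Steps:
1/((1824 - 1*668) + 532) - 1*669 = 1/((1824 - 668) + 532) - 669 = 1/(1156 + 532) - 669 = 1/1688 - 669 = -1129271/1688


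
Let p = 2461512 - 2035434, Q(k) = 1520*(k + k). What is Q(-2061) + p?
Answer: -5839362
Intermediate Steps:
Q(k) = 3040*k (Q(k) = 1520*(2*k) = 3040*k)
p = 426078
Q(-2061) + p = 3040*(-2061) + 426078 = -6265440 + 426078 = -5839362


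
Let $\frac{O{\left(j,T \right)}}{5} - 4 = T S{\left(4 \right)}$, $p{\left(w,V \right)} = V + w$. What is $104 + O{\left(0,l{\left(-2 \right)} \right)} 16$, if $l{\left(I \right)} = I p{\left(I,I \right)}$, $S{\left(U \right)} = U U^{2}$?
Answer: $41384$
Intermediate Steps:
$S{\left(U \right)} = U^{3}$
$l{\left(I \right)} = 2 I^{2}$ ($l{\left(I \right)} = I \left(I + I\right) = I 2 I = 2 I^{2}$)
$O{\left(j,T \right)} = 20 + 320 T$ ($O{\left(j,T \right)} = 20 + 5 T 4^{3} = 20 + 5 T 64 = 20 + 5 \cdot 64 T = 20 + 320 T$)
$104 + O{\left(0,l{\left(-2 \right)} \right)} 16 = 104 + \left(20 + 320 \cdot 2 \left(-2\right)^{2}\right) 16 = 104 + \left(20 + 320 \cdot 2 \cdot 4\right) 16 = 104 + \left(20 + 320 \cdot 8\right) 16 = 104 + \left(20 + 2560\right) 16 = 104 + 2580 \cdot 16 = 104 + 41280 = 41384$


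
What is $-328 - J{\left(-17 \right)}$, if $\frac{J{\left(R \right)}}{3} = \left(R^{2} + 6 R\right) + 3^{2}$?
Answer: $-916$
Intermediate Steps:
$J{\left(R \right)} = 27 + 3 R^{2} + 18 R$ ($J{\left(R \right)} = 3 \left(\left(R^{2} + 6 R\right) + 3^{2}\right) = 3 \left(\left(R^{2} + 6 R\right) + 9\right) = 3 \left(9 + R^{2} + 6 R\right) = 27 + 3 R^{2} + 18 R$)
$-328 - J{\left(-17 \right)} = -328 - \left(27 + 3 \left(-17\right)^{2} + 18 \left(-17\right)\right) = -328 - \left(27 + 3 \cdot 289 - 306\right) = -328 - \left(27 + 867 - 306\right) = -328 - 588 = -916$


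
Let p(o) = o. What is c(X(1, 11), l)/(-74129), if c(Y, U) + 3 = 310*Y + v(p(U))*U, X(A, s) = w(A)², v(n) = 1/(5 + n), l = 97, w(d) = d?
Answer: -31411/7561158 ≈ -0.0041543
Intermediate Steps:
X(A, s) = A²
c(Y, U) = -3 + 310*Y + U/(5 + U) (c(Y, U) = -3 + (310*Y + U/(5 + U)) = -3 + 310*Y + U/(5 + U))
c(X(1, 11), l)/(-74129) = ((97 + (-3 + 310*1²)*(5 + 97))/(5 + 97))/(-74129) = ((97 + (-3 + 310*1)*102)/102)*(-1/74129) = ((97 + (-3 + 310)*102)/102)*(-1/74129) = ((97 + 307*102)/102)*(-1/74129) = ((97 + 31314)/102)*(-1/74129) = ((1/102)*31411)*(-1/74129) = (31411/102)*(-1/74129) = -31411/7561158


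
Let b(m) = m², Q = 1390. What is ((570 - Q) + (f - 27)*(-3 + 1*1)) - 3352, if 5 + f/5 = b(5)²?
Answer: -10318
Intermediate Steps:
f = 3100 (f = -25 + 5*(5²)² = -25 + 5*25² = -25 + 5*625 = -25 + 3125 = 3100)
((570 - Q) + (f - 27)*(-3 + 1*1)) - 3352 = ((570 - 1*1390) + (3100 - 27)*(-3 + 1*1)) - 3352 = ((570 - 1390) + 3073*(-3 + 1)) - 3352 = (-820 + 3073*(-2)) - 3352 = (-820 - 6146) - 3352 = -6966 - 3352 = -10318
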